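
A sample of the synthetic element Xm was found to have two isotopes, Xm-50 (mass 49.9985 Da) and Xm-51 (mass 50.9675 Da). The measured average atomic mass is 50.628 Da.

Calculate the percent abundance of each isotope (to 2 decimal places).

Writing the weighted mean with unknown fraction x of Xm-50:
49.9985·x + 50.9675·(1 − x) = 50.628
(49.9985 − 50.9675)·x = 50.628 − 50.9675
x = -0.3395 / -0.9690 = 0.35036 → 35.04% Xm-50, 64.96% Xm-51.

Xm-50: 35.04%, Xm-51: 64.96%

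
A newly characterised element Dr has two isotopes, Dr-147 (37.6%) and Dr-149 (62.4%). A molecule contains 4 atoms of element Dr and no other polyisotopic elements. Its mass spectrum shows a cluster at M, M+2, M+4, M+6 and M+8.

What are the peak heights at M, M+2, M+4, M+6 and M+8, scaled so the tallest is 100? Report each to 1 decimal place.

5.5 : 36.3 : 90.4 : 100.0 : 41.5

Expanding (0.376 + 0.624)^4:
P(M) = 0.376^4 = 0.019987
P(M+2) = 4 × 0.376^3 × 0.624^1 = 0.132681
P(M+4) = 6 × 0.376^2 × 0.624^2 = 0.330291
P(M+6) = 4 × 0.376^1 × 0.624^3 = 0.365428
P(M+8) = 0.624^4 = 0.151614
The M+6 peak is largest (0.365428); scaling to 100 gives 5.5 : 36.3 : 90.4 : 100.0 : 41.5.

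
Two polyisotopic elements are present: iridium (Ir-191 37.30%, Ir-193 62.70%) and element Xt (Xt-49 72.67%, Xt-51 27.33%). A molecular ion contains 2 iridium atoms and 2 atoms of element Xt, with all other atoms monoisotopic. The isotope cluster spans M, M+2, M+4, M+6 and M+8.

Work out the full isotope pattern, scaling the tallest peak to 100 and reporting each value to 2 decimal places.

Iridium pattern (n=2): 0.139129 : 0.467742 : 0.393129
Element Xt pattern (n=2): 0.52809289 : 0.39721422 : 0.07469289
Convolve the two distributions (both contribute in 2-u steps):
  M: 0.139129×0.52809289 = 0.073473
  M+2: 0.139129×0.39721422 + 0.467742×0.52809289 = 0.302275
  M+4: 0.139129×0.07469289 + 0.467742×0.39721422 + 0.393129×0.52809289 = 0.403794
  M+6: 0.467742×0.07469289 + 0.393129×0.39721422 = 0.191093
  M+8: 0.393129×0.07469289 = 0.029364
Scale to base peak (0.403794) = 100: 18.20 : 74.86 : 100.00 : 47.32 : 7.27

18.20 : 74.86 : 100.00 : 47.32 : 7.27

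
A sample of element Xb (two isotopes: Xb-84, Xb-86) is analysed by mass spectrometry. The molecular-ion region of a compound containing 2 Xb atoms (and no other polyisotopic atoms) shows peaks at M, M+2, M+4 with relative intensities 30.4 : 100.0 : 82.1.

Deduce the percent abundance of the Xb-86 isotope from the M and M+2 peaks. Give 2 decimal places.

Let p = fractional abundance of Xb-84. I(M+2)/I(M) = [C(2,1)·p^1·(1−p)] / p^2 = 2·(1−p)/p = 100.0/30.4 = 3.2895
(1−p)/p = 3.2895/2 = 1.6447  ⇒  p = 1/(1 + 1.6447) = 0.3781
Xb-84: 37.81%, Xb-86: 62.19%.

62.19%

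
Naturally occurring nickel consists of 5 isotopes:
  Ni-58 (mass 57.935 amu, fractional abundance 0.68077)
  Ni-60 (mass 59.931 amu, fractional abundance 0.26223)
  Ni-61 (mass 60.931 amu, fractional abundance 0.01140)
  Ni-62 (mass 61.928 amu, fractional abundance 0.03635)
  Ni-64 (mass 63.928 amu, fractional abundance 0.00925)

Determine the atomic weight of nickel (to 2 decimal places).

The abundance-weighted mean is 0.68077 × 57.935 + 0.26223 × 59.931 + 0.01140 × 60.931 + 0.03635 × 61.928 + 0.00925 × 63.928
= 39.4404 + 15.7157 + 0.6946 + 2.2511 + 0.5913 = 58.6931 amu

58.69 amu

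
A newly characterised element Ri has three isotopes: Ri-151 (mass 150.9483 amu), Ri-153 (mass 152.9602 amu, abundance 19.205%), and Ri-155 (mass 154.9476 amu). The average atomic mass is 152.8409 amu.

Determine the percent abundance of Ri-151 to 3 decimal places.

43.133%

Let x and y be the fractions of Ri-151 and Ri-155. Then x + y = 1 − 0.19205 = 0.80795 and 150.9483x + 154.9476y = 152.8409 − 0.19205×152.9602 = 123.46489359.
Substituting: 150.9483x + 154.9476(0.80795 − x) = 123.46489359
(150.9483 − 154.9476)x = -1.72501983  ⇒  x = 0.43133, y = 0.37662
Ri-151: 43.133%, Ri-155: 37.662%.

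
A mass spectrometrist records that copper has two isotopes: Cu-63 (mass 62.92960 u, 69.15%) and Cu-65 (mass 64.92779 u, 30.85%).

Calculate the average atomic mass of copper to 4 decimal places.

63.5460 u

Average mass = Σ (abundance × isotope mass) = 0.6915 × 62.92960 + 0.3085 × 64.92779
= 43.515818 + 20.030223 = 63.546041 u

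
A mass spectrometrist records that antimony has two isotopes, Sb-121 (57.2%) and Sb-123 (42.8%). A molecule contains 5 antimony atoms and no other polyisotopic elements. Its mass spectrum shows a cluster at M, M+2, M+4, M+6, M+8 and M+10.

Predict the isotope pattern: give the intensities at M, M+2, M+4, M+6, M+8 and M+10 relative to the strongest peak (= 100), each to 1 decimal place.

17.9 : 66.8 : 100.0 : 74.8 : 28.0 : 4.2

The 5 Sb atoms are independent, so intensities follow the terms of (0.572 + 0.428)^5.
P(M) = 0.572^5 = 0.061232
P(M+2) = 5 × 0.572^4 × 0.428^1 = 0.229086
P(M+4) = 10 × 0.572^3 × 0.428^2 = 0.342827
P(M+6) = 10 × 0.572^2 × 0.428^3 = 0.256521
P(M+8) = 5 × 0.572^1 × 0.428^4 = 0.095971
P(M+10) = 0.428^5 = 0.014362
The M+4 peak is largest (0.342827); scaling to 100 gives 17.9 : 66.8 : 100.0 : 74.8 : 28.0 : 4.2.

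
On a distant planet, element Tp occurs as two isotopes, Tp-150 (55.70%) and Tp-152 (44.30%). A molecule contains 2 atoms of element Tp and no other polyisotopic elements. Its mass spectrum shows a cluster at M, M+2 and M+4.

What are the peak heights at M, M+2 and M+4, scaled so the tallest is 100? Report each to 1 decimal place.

The 2 Tp atoms are independent, so intensities follow the terms of (0.5570 + 0.4430)^2.
P(M) = 0.5570^2 = 0.310249
P(M+2) = 2 × 0.5570^1 × 0.4430^1 = 0.493502
P(M+4) = 0.4430^2 = 0.196249
The M+2 peak is largest (0.493502); scaling to 100 gives 62.9 : 100.0 : 39.8.

62.9 : 100.0 : 39.8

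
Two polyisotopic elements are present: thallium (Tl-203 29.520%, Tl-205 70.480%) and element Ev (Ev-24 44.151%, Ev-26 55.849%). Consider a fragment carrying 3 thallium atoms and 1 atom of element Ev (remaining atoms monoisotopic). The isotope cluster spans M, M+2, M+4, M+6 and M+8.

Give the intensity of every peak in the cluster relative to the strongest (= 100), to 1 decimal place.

2.8 : 23.9 : 74.2 : 100.0 : 48.9

Thallium pattern (n=3): 0.02572463 : 0.18425524 : 0.43991564 : 0.35010449
Element Ev pattern (n=1): 0.44151 : 0.55849
Convolve the two distributions (both contribute in 2-u steps):
  M: 0.02572463×0.44151 = 0.011358
  M+2: 0.02572463×0.55849 + 0.18425524×0.44151 = 0.095717
  M+4: 0.18425524×0.55849 + 0.43991564×0.44151 = 0.297132
  M+6: 0.43991564×0.55849 + 0.35010449×0.44151 = 0.400263
  M+8: 0.35010449×0.55849 = 0.195530
Scale to base peak (0.400263) = 100: 2.8 : 23.9 : 74.2 : 100.0 : 48.9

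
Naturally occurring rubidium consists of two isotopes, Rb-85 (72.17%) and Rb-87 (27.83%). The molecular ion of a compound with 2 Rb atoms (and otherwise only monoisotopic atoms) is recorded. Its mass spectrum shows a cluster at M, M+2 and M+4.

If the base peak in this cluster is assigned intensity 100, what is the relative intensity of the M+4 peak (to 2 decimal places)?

Binomial terms of (0.7217 + 0.2783)^2: M 0.5209, M+2 0.4017, M+4 0.0775 → M is the base peak.
P(M) = C(2,0) × 0.7217^2 × 0.2783^0 = 1 × 0.52085089 × 1.0000 = 0.520851 (base)
P(M+4) = C(2,2) × 0.7217^0 × 0.2783^2 = 1 × 1.0000 × 0.07745089 = 0.077451
Relative intensity = 0.077451 / 0.520851 × 100 = 14.87

14.87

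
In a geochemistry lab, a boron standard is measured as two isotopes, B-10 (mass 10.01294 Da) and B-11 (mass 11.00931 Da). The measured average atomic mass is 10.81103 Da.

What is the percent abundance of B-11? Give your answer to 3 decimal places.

80.100%

Let x be the fractional abundance of B-10; then B-11 has abundance 1 − x.
10.01294·x + 11.00931·(1 − x) = 10.81103
(10.01294 − 11.00931)·x = 10.81103 − 11.00931
x = -0.19828 / -0.99637 = 0.19900 → 19.900% B-10, 80.100% B-11.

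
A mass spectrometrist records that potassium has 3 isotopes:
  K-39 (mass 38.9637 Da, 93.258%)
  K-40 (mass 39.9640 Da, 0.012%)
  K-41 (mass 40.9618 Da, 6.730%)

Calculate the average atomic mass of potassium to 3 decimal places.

39.098 Da

The abundance-weighted mean is 0.93258 × 38.9637 + 0.00012 × 39.9640 + 0.06730 × 40.9618
= 36.33677 + 0.00480 + 2.75673 = 39.09830 Da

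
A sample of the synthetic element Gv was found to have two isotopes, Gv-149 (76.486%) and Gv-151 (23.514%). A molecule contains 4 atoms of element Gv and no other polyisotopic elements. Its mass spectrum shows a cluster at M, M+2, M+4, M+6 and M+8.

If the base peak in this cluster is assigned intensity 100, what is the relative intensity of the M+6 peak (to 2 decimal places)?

9.45

(0.76486 + 0.23514)^4 gives M 0.3422, M+2 0.4209, M+4 0.1941, M+6 0.0398, M+8 0.0031; the largest is M+2.
P(M+2) = C(4,1) × 0.76486^3 × 0.23514^1 = 4 × 0.44745138 × 0.23514 = 0.420855 (base)
P(M+6) = C(4,3) × 0.76486^1 × 0.23514^3 = 4 × 0.76486 × 0.01300108 = 0.039776
Relative intensity = 0.039776 / 0.420855 × 100 = 9.45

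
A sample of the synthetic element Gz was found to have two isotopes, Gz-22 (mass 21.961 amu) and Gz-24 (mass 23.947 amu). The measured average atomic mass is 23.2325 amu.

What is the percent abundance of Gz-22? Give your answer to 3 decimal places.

35.977%

Writing the weighted mean with unknown fraction x of Gz-22:
21.961·x + 23.947·(1 − x) = 23.2325
(21.961 − 23.947)·x = 23.2325 − 23.947
x = -0.7145 / -1.986 = 0.35977 → 35.977% Gz-22, 64.023% Gz-24.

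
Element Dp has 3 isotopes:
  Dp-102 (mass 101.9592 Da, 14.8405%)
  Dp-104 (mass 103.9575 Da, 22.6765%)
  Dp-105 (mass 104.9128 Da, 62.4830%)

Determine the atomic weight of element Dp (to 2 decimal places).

Weight each isotope mass by its fractional abundance: 0.148405 × 101.9592 + 0.226765 × 103.9575 + 0.624830 × 104.9128
= 15.13126 + 23.57392 + 65.55266 = 104.25784 Da

104.26 Da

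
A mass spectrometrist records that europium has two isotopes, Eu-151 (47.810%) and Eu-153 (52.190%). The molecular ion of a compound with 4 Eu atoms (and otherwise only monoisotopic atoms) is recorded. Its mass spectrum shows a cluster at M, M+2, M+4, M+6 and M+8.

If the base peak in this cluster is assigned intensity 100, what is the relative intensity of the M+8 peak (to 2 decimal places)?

(0.47810 + 0.52190)^4 gives M 0.0522, M+2 0.2281, M+4 0.3736, M+6 0.2719, M+8 0.0742; the largest is M+4.
P(M+4) = C(4,2) × 0.47810^2 × 0.52190^2 = 6 × 0.22857961 × 0.27237961 = 0.373563 (base)
P(M+8) = C(4,4) × 0.47810^0 × 0.52190^4 = 1 × 1.0000 × 0.07419065 = 0.074191
Relative intensity = 0.074191 / 0.373563 × 100 = 19.86

19.86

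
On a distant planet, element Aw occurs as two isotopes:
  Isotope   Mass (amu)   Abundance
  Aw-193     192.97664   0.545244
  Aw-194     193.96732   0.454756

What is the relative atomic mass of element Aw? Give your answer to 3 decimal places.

193.427 amu

The abundance-weighted mean is 0.545244 × 192.97664 + 0.454756 × 193.96732
= 105.219355 + 88.207803 = 193.427158 amu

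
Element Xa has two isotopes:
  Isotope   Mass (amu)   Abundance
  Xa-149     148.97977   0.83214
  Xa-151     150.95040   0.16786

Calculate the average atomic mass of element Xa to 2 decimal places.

149.31 amu

The abundance-weighted mean is 0.83214 × 148.97977 + 0.16786 × 150.95040
= 123.972026 + 25.338534 = 149.310560 amu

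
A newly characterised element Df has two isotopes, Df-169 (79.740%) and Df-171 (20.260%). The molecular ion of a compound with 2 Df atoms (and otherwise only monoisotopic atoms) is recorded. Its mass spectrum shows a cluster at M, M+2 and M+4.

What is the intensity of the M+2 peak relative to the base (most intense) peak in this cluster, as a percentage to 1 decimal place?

50.8%

(0.79740 + 0.20260)^2 gives M 0.6358, M+2 0.3231, M+4 0.0410; the largest is M.
P(M) = C(2,0) × 0.79740^2 × 0.20260^0 = 1 × 0.63584676 × 1.0000 = 0.635847 (base)
P(M+2) = C(2,1) × 0.79740^1 × 0.20260^1 = 2 × 0.7974 × 0.2026 = 0.323106
Relative intensity = 0.323106 / 0.635847 × 100 = 50.8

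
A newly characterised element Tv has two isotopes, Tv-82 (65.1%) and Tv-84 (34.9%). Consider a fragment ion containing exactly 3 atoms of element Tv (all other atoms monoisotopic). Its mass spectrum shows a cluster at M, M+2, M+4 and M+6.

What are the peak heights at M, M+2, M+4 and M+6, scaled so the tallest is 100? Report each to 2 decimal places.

The 3 Tv atoms are independent, so intensities follow the terms of (0.651 + 0.349)^3.
P(M) = 0.651^3 = 0.275894
P(M+2) = 3 × 0.651^2 × 0.349^1 = 0.443720
P(M+4) = 3 × 0.651^1 × 0.349^2 = 0.237877
P(M+6) = 0.349^3 = 0.042509
The M+2 peak is largest (0.443720); scaling to 100 gives 62.18 : 100.00 : 53.61 : 9.58.

62.18 : 100.00 : 53.61 : 9.58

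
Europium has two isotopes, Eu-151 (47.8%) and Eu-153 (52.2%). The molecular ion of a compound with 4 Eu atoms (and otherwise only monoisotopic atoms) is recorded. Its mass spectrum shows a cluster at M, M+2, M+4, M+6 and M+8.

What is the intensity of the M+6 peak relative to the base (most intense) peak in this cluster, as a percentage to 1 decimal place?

Term probabilities: M 0.0522, M+2 0.2280, M+4 0.3735, M+6 0.2720, M+8 0.0742. Base peak = M+4.
P(M+4) = C(4,2) × 0.478^2 × 0.522^2 = 6 × 0.228484 × 0.272484 = 0.373549 (base)
P(M+6) = C(4,3) × 0.478^1 × 0.522^3 = 4 × 0.4780 × 0.14223665 = 0.271956
Relative intensity = 0.271956 / 0.373549 × 100 = 72.8

72.8%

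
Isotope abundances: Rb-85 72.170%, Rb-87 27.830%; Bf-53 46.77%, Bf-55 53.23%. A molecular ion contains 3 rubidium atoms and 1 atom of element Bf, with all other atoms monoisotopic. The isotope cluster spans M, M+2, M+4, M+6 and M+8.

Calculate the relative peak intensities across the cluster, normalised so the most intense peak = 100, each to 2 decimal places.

43.57 : 100.00 : 76.81 : 24.62 : 2.84

Rubidium pattern (n=3): 0.37589809 : 0.43485841 : 0.16768892 : 0.02155458
Element Bf pattern (n=1): 0.4677 : 0.5323
Convolve the two distributions (both contribute in 2-u steps):
  M: 0.37589809×0.4677 = 0.175808
  M+2: 0.37589809×0.5323 + 0.43485841×0.4677 = 0.403474
  M+4: 0.43485841×0.5323 + 0.16768892×0.4677 = 0.309903
  M+6: 0.16768892×0.5323 + 0.02155458×0.4677 = 0.099342
  M+8: 0.02155458×0.5323 = 0.011474
Scale to base peak (0.403474) = 100: 43.57 : 100.00 : 76.81 : 24.62 : 2.84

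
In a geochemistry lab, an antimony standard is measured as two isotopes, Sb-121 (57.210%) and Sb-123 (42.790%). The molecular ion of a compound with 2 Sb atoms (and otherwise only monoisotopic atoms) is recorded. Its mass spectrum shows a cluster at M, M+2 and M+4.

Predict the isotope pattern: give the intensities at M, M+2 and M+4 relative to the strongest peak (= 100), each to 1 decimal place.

66.8 : 100.0 : 37.4

Expanding (0.57210 + 0.42790)^2:
P(M) = 0.57210^2 = 0.327298
P(M+2) = 2 × 0.57210^1 × 0.42790^1 = 0.489603
P(M+4) = 0.42790^2 = 0.183098
The M+2 peak is largest (0.489603); scaling to 100 gives 66.8 : 100.0 : 37.4.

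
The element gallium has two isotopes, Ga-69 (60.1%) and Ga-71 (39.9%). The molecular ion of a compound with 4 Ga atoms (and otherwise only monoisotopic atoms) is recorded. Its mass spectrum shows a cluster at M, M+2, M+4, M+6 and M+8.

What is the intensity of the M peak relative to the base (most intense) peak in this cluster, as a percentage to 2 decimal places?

(0.601 + 0.399)^4 gives M 0.1305, M+2 0.3465, M+4 0.3450, M+6 0.1527, M+8 0.0253; the largest is M+2.
P(M+2) = C(4,1) × 0.601^3 × 0.399^1 = 4 × 0.2170818 × 0.3990 = 0.346463 (base)
P(M) = C(4,0) × 0.601^4 × 0.399^0 = 1 × 0.13046616 × 1.0000 = 0.130466
Relative intensity = 0.130466 / 0.346463 × 100 = 37.66

37.66%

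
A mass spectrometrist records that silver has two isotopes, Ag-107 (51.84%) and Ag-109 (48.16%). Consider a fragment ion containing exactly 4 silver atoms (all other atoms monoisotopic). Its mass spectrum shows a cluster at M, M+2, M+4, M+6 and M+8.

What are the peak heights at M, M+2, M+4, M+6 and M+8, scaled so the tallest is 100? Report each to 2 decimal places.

Expanding (0.5184 + 0.4816)^4:
P(M) = 0.5184^4 = 0.072220
P(M+2) = 4 × 0.5184^3 × 0.4816^1 = 0.268375
P(M+4) = 6 × 0.5184^2 × 0.4816^2 = 0.373985
P(M+6) = 4 × 0.5184^1 × 0.4816^3 = 0.231624
P(M+8) = 0.4816^4 = 0.053795
The M+4 peak is largest (0.373985); scaling to 100 gives 19.31 : 71.76 : 100.00 : 61.93 : 14.38.

19.31 : 71.76 : 100.00 : 61.93 : 14.38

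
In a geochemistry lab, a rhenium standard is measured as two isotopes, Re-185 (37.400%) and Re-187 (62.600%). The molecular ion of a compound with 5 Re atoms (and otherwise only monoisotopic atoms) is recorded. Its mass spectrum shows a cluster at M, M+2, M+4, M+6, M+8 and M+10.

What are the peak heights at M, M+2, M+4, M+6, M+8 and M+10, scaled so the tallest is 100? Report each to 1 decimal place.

The 5 Re atoms are independent, so intensities follow the terms of (0.37400 + 0.62600)^5.
P(M) = 0.37400^5 = 0.007317
P(M+2) = 5 × 0.37400^4 × 0.62600^1 = 0.061239
P(M+4) = 10 × 0.37400^3 × 0.62600^2 = 0.205005
P(M+6) = 10 × 0.37400^2 × 0.62600^3 = 0.343136
P(M+8) = 5 × 0.37400^1 × 0.62600^4 = 0.287170
P(M+10) = 0.62600^5 = 0.096133
The M+6 peak is largest (0.343136); scaling to 100 gives 2.1 : 17.8 : 59.7 : 100.0 : 83.7 : 28.0.

2.1 : 17.8 : 59.7 : 100.0 : 83.7 : 28.0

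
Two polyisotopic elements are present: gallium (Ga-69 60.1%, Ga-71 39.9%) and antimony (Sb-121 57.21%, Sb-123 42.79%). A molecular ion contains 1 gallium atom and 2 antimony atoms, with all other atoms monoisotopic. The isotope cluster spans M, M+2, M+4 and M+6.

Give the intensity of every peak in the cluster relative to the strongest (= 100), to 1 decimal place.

Gallium pattern (n=1): 0.6010 : 0.3990
Antimony pattern (n=2): 0.32729841 : 0.48960318 : 0.18309841
Convolve the two distributions (both contribute in 2-u steps):
  M: 0.6010×0.32729841 = 0.196706
  M+2: 0.6010×0.48960318 + 0.3990×0.32729841 = 0.424844
  M+4: 0.6010×0.18309841 + 0.3990×0.48960318 = 0.305394
  M+6: 0.3990×0.18309841 = 0.073056
Scale to base peak (0.424844) = 100: 46.3 : 100.0 : 71.9 : 17.2

46.3 : 100.0 : 71.9 : 17.2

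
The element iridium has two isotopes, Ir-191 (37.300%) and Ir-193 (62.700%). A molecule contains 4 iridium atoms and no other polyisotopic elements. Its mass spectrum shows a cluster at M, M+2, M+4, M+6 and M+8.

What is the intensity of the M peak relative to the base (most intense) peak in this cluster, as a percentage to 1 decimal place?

5.3%

Binomial terms of (0.37300 + 0.62700)^4: M 0.0194, M+2 0.1302, M+4 0.3282, M+6 0.3678, M+8 0.1546 → M+6 is the base peak.
P(M+6) = C(4,3) × 0.37300^1 × 0.62700^3 = 4 × 0.3730 × 0.24649188 = 0.367766 (base)
P(M) = C(4,0) × 0.37300^4 × 0.62700^0 = 1 × 0.01935688 × 1.0000 = 0.019357
Relative intensity = 0.019357 / 0.367766 × 100 = 5.3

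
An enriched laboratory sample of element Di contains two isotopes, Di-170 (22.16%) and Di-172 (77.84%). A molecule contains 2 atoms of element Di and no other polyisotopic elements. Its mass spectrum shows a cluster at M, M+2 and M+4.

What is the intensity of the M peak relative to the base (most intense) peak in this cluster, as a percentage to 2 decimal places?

8.10%

Binomial terms of (0.2216 + 0.7784)^2: M 0.0491, M+2 0.3450, M+4 0.6059 → M+4 is the base peak.
P(M+4) = C(2,2) × 0.2216^0 × 0.7784^2 = 1 × 1.0000 × 0.60590656 = 0.605907 (base)
P(M) = C(2,0) × 0.2216^2 × 0.7784^0 = 1 × 0.04910656 × 1.0000 = 0.049107
Relative intensity = 0.049107 / 0.605907 × 100 = 8.10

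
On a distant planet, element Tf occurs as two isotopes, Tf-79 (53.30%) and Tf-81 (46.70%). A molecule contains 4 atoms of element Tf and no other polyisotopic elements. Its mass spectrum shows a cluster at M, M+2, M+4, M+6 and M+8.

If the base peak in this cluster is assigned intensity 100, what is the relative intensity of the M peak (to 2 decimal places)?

Binomial terms of (0.5330 + 0.4670)^4: M 0.0807, M+2 0.2829, M+4 0.3717, M+6 0.2171, M+8 0.0476 → M+4 is the base peak.
P(M+4) = C(4,2) × 0.5330^2 × 0.4670^2 = 6 × 0.284089 × 0.218089 = 0.371740 (base)
P(M) = C(4,0) × 0.5330^4 × 0.4670^0 = 1 × 0.08070656 × 1.0000 = 0.080707
Relative intensity = 0.080707 / 0.371740 × 100 = 21.71

21.71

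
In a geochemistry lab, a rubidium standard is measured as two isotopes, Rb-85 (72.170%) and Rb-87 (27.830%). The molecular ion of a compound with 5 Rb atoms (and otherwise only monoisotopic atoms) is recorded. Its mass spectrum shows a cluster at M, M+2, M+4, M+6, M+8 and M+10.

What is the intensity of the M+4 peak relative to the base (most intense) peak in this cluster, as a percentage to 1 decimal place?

(0.72170 + 0.27830)^5 gives M 0.1958, M+2 0.3775, M+4 0.2911, M+6 0.1123, M+8 0.0216, M+10 0.0017; the largest is M+2.
P(M+2) = C(5,1) × 0.72170^4 × 0.27830^1 = 5 × 0.27128565 × 0.2783 = 0.377494 (base)
P(M+4) = C(5,2) × 0.72170^3 × 0.27830^2 = 10 × 0.37589809 × 0.07745089 = 0.291136
Relative intensity = 0.291136 / 0.377494 × 100 = 77.1

77.1%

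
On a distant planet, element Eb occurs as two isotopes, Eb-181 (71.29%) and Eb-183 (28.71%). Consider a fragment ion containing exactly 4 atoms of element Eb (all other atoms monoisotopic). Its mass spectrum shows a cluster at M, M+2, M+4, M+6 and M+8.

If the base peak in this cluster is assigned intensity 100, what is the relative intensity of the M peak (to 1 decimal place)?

Binomial terms of (0.7129 + 0.2871)^4: M 0.2583, M+2 0.4161, M+4 0.2513, M+6 0.0675, M+8 0.0068 → M+2 is the base peak.
P(M+2) = C(4,1) × 0.7129^3 × 0.2871^1 = 4 × 0.36231461 × 0.2871 = 0.416082 (base)
P(M) = C(4,0) × 0.7129^4 × 0.2871^0 = 1 × 0.25829408 × 1.0000 = 0.258294
Relative intensity = 0.258294 / 0.416082 × 100 = 62.1

62.1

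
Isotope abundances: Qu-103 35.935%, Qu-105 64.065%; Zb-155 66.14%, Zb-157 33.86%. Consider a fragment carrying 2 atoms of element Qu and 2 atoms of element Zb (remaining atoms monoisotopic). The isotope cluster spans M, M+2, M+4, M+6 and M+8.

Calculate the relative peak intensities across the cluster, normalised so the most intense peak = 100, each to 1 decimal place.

14.1 : 64.7 : 100.0 : 59.1 : 11.7

Element Qu pattern (n=2): 0.12913242 : 0.46043515 : 0.41043242
Element Zb pattern (n=2): 0.43744996 : 0.44790008 : 0.11464996
Convolve the two distributions (both contribute in 2-u steps):
  M: 0.12913242×0.43744996 = 0.056489
  M+2: 0.12913242×0.44790008 + 0.46043515×0.43744996 = 0.259256
  M+4: 0.12913242×0.11464996 + 0.46043515×0.44790008 + 0.41043242×0.43744996 = 0.400578
  M+6: 0.46043515×0.11464996 + 0.41043242×0.44790008 = 0.236622
  M+8: 0.41043242×0.11464996 = 0.047056
Scale to base peak (0.400578) = 100: 14.1 : 64.7 : 100.0 : 59.1 : 11.7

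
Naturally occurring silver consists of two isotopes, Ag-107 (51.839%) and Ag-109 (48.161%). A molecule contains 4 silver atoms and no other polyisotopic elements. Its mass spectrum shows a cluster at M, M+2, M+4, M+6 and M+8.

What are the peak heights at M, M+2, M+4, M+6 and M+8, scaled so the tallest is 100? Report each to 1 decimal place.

Expanding (0.51839 + 0.48161)^4:
P(M) = 0.51839^4 = 0.072215
P(M+2) = 4 × 0.51839^3 × 0.48161^1 = 0.268365
P(M+4) = 6 × 0.51839^2 × 0.48161^2 = 0.373986
P(M+6) = 4 × 0.51839^1 × 0.48161^3 = 0.231634
P(M+8) = 0.48161^4 = 0.053800
The M+4 peak is largest (0.373986); scaling to 100 gives 19.3 : 71.8 : 100.0 : 61.9 : 14.4.

19.3 : 71.8 : 100.0 : 61.9 : 14.4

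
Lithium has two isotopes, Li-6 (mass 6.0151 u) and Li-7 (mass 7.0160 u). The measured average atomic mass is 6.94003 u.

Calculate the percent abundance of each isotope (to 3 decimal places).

Li-6: 7.590%, Li-7: 92.410%

With x = fraction of Li-6 (so Li-7 is 1 − x):
6.0151·x + 7.0160·(1 − x) = 6.94003
(6.0151 − 7.0160)·x = 6.94003 − 7.0160
x = -0.07597 / -1.0009 = 0.07590 → 7.590% Li-6, 92.410% Li-7.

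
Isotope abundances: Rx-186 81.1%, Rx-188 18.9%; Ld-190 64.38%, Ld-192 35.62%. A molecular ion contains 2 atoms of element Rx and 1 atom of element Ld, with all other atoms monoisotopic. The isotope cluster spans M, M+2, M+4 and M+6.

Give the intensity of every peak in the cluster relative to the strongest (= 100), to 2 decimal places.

Element Rx pattern (n=2): 0.657721 : 0.306558 : 0.035721
Element Ld pattern (n=1): 0.6438 : 0.3562
Convolve the two distributions (both contribute in 2-u steps):
  M: 0.657721×0.6438 = 0.423441
  M+2: 0.657721×0.3562 + 0.306558×0.6438 = 0.431642
  M+4: 0.306558×0.3562 + 0.035721×0.6438 = 0.132193
  M+6: 0.035721×0.3562 = 0.012724
Scale to base peak (0.431642) = 100: 98.10 : 100.00 : 30.63 : 2.95

98.10 : 100.00 : 30.63 : 2.95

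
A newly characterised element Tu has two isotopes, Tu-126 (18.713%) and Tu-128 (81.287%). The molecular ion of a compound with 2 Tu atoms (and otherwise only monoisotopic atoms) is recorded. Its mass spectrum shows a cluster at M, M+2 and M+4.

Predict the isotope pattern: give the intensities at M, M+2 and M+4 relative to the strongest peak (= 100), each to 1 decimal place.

Expanding (0.18713 + 0.81287)^2:
P(M) = 0.18713^2 = 0.035018
P(M+2) = 2 × 0.18713^1 × 0.81287^1 = 0.304225
P(M+4) = 0.81287^2 = 0.660758
The M+4 peak is largest (0.660758); scaling to 100 gives 5.3 : 46.0 : 100.0.

5.3 : 46.0 : 100.0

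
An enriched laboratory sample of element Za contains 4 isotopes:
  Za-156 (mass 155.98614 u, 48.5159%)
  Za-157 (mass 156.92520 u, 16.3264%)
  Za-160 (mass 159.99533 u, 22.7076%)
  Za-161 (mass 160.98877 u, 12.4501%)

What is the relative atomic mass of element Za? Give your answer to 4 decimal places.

157.6727 u

Ar = Σ fᵢ·mᵢ = 0.485159 × 155.98614 + 0.163264 × 156.92520 + 0.227076 × 159.99533 + 0.124501 × 160.98877
= 75.678080 + 25.620236 + 36.331100 + 20.043263 = 157.672679 u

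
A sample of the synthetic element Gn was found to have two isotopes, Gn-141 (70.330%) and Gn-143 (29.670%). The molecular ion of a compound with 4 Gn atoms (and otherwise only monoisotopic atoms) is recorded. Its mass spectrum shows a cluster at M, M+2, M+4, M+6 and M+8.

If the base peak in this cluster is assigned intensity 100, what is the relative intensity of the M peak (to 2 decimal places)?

(0.70330 + 0.29670)^4 gives M 0.2447, M+2 0.4129, M+4 0.2613, M+6 0.0735, M+8 0.0077; the largest is M+2.
P(M+2) = C(4,1) × 0.70330^3 × 0.29670^1 = 4 × 0.3478739 × 0.2967 = 0.412857 (base)
P(M) = C(4,0) × 0.70330^4 × 0.29670^0 = 1 × 0.24465972 × 1.0000 = 0.244660
Relative intensity = 0.244660 / 0.412857 × 100 = 59.26

59.26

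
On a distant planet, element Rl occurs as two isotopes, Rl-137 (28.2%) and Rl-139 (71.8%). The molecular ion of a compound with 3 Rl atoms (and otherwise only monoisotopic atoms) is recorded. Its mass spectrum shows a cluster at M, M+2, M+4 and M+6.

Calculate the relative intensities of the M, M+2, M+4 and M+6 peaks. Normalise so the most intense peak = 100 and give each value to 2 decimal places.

5.14 : 39.28 : 100.00 : 84.87

Expanding (0.282 + 0.718)^3:
P(M) = 0.282^3 = 0.022426
P(M+2) = 3 × 0.282^2 × 0.718^1 = 0.171295
P(M+4) = 3 × 0.282^1 × 0.718^2 = 0.436133
P(M+6) = 0.718^3 = 0.370146
The M+4 peak is largest (0.436133); scaling to 100 gives 5.14 : 39.28 : 100.00 : 84.87.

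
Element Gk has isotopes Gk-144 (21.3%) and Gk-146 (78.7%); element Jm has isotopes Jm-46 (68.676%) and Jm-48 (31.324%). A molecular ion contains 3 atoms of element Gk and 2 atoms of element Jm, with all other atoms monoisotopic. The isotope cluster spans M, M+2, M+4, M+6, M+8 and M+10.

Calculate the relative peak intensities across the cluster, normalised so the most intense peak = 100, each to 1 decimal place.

1.1 : 13.3 : 56.9 : 100.0 : 60.5 : 11.6

Element Gk pattern (n=3): 0.0096636 : 0.10711621 : 0.39577679 : 0.4874434
Element Jm pattern (n=2): 0.4716393 : 0.4302414 : 0.0981193
Convolve the two distributions (both contribute in 2-u steps):
  M: 0.0096636×0.4716393 = 0.004558
  M+2: 0.0096636×0.4302414 + 0.10711621×0.4716393 = 0.054678
  M+4: 0.0096636×0.0981193 + 0.10711621×0.4302414 + 0.39577679×0.4716393 = 0.233698
  M+6: 0.10711621×0.0981193 + 0.39577679×0.4302414 + 0.4874434×0.4716393 = 0.410687
  M+8: 0.39577679×0.0981193 + 0.4874434×0.4302414 = 0.248552
  M+10: 0.4874434×0.0981193 = 0.047828
Scale to base peak (0.410687) = 100: 1.1 : 13.3 : 56.9 : 100.0 : 60.5 : 11.6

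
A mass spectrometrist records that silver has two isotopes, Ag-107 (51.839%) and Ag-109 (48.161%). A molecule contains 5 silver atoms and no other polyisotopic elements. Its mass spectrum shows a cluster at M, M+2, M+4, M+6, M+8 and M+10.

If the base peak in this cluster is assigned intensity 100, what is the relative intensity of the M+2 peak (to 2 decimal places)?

53.82

Binomial terms of (0.51839 + 0.48161)^5: M 0.0374, M+2 0.1739, M+4 0.3231, M+6 0.3002, M+8 0.1394, M+10 0.0259 → M+4 is the base peak.
P(M+4) = C(5,2) × 0.51839^3 × 0.48161^2 = 10 × 0.13930601 × 0.23194819 = 0.323118 (base)
P(M+2) = C(5,1) × 0.51839^4 × 0.48161^1 = 5 × 0.07221484 × 0.48161 = 0.173897
Relative intensity = 0.173897 / 0.323118 × 100 = 53.82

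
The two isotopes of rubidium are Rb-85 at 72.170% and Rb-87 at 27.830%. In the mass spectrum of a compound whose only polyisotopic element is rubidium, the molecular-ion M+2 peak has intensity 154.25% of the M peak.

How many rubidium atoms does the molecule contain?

4

For n independent Rb atoms, I(M+2)/I(M) = n · (abundance Rb-87) / (abundance Rb-85) = n · 0.27830/0.72170.
n = 1.5425 × 0.72170/0.27830 = 4.00 ≈ 4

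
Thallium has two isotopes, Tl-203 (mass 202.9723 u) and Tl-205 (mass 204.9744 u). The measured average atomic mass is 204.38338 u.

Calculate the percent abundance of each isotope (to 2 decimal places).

With x = fraction of Tl-203 (so Tl-205 is 1 − x):
202.9723·x + 204.9744·(1 − x) = 204.38338
(202.9723 − 204.9744)·x = 204.38338 − 204.9744
x = -0.59102 / -2.0021 = 0.29520 → 29.52% Tl-203, 70.48% Tl-205.

Tl-203: 29.52%, Tl-205: 70.48%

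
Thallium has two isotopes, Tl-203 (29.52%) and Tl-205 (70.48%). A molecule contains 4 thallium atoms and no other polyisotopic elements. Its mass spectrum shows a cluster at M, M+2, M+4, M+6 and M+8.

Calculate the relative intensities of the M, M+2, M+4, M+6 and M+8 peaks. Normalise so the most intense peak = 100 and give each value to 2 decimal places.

The 4 Tl atoms are independent, so intensities follow the terms of (0.2952 + 0.7048)^4.
P(M) = 0.2952^4 = 0.007594
P(M+2) = 4 × 0.2952^3 × 0.7048^1 = 0.072523
P(M+4) = 6 × 0.2952^2 × 0.7048^2 = 0.259726
P(M+6) = 4 × 0.2952^1 × 0.7048^3 = 0.413403
P(M+8) = 0.7048^4 = 0.246754
The M+6 peak is largest (0.413403); scaling to 100 gives 1.84 : 17.54 : 62.83 : 100.00 : 59.69.

1.84 : 17.54 : 62.83 : 100.00 : 59.69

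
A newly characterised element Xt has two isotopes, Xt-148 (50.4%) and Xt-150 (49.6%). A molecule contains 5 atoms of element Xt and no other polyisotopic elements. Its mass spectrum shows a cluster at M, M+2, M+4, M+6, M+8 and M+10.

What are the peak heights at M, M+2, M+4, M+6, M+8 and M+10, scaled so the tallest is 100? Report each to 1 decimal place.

10.3 : 50.8 : 100.0 : 98.4 : 48.4 : 9.5

Expanding (0.504 + 0.496)^5:
P(M) = 0.504^5 = 0.032520
P(M+2) = 5 × 0.504^4 × 0.496^1 = 0.160020
P(M+4) = 10 × 0.504^3 × 0.496^2 = 0.314960
P(M+6) = 10 × 0.504^2 × 0.496^3 = 0.309960
P(M+8) = 5 × 0.504^1 × 0.496^4 = 0.152520
P(M+10) = 0.496^5 = 0.030020
The M+4 peak is largest (0.314960); scaling to 100 gives 10.3 : 50.8 : 100.0 : 98.4 : 48.4 : 9.5.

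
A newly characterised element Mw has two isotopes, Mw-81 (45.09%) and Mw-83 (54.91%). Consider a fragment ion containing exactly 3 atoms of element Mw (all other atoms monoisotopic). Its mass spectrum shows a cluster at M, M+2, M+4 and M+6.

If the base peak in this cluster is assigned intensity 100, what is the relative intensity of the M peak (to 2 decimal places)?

Term probabilities: M 0.0917, M+2 0.3349, M+4 0.4079, M+6 0.1656. Base peak = M+4.
P(M+4) = C(3,2) × 0.4509^1 × 0.5491^2 = 3 × 0.4509 × 0.30151081 = 0.407854 (base)
P(M) = C(3,0) × 0.4509^3 × 0.5491^0 = 1 × 0.09167284 × 1.0000 = 0.091673
Relative intensity = 0.091673 / 0.407854 × 100 = 22.48

22.48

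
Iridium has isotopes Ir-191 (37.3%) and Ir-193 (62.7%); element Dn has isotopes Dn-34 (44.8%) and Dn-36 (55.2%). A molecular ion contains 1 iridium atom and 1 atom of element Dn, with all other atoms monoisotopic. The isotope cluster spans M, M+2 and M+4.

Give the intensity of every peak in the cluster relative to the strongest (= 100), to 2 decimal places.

34.33 : 100.00 : 71.10

Iridium pattern (n=1): 0.3730 : 0.6270
Element Dn pattern (n=1): 0.4480 : 0.5520
Convolve the two distributions (both contribute in 2-u steps):
  M: 0.3730×0.4480 = 0.167104
  M+2: 0.3730×0.5520 + 0.6270×0.4480 = 0.486792
  M+4: 0.6270×0.5520 = 0.346104
Scale to base peak (0.486792) = 100: 34.33 : 100.00 : 71.10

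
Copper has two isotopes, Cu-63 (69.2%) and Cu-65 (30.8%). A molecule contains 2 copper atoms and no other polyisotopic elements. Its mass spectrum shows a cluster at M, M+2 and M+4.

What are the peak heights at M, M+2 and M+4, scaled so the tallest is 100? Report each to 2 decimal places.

Expanding (0.692 + 0.308)^2:
P(M) = 0.692^2 = 0.478864
P(M+2) = 2 × 0.692^1 × 0.308^1 = 0.426272
P(M+4) = 0.308^2 = 0.094864
The M peak is largest (0.478864); scaling to 100 gives 100.00 : 89.02 : 19.81.

100.00 : 89.02 : 19.81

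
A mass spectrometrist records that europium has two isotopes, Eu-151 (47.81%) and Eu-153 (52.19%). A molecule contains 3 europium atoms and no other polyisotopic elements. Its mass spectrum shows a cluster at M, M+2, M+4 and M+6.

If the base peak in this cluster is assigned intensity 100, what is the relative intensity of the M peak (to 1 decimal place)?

Term probabilities: M 0.1093, M+2 0.3579, M+4 0.3907, M+6 0.1422. Base peak = M+4.
P(M+4) = C(3,2) × 0.4781^1 × 0.5219^2 = 3 × 0.4781 × 0.27237961 = 0.390674 (base)
P(M) = C(3,0) × 0.4781^3 × 0.5219^0 = 1 × 0.10928391 × 1.0000 = 0.109284
Relative intensity = 0.109284 / 0.390674 × 100 = 28.0

28.0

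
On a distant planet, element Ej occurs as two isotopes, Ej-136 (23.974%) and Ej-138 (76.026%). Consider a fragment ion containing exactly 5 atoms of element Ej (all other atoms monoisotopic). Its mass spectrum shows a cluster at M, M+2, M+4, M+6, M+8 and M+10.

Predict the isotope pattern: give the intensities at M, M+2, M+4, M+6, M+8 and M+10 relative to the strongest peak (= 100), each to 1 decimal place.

Expanding (0.23974 + 0.76026)^5:
P(M) = 0.23974^5 = 0.000792
P(M+2) = 5 × 0.23974^4 × 0.76026^1 = 0.012557
P(M+4) = 10 × 0.23974^3 × 0.76026^2 = 0.079643
P(M+6) = 10 × 0.23974^2 × 0.76026^3 = 0.252562
P(M+8) = 5 × 0.23974^1 × 0.76026^4 = 0.400460
P(M+10) = 0.76026^5 = 0.253987
The M+8 peak is largest (0.400460); scaling to 100 gives 0.2 : 3.1 : 19.9 : 63.1 : 100.0 : 63.4.

0.2 : 3.1 : 19.9 : 63.1 : 100.0 : 63.4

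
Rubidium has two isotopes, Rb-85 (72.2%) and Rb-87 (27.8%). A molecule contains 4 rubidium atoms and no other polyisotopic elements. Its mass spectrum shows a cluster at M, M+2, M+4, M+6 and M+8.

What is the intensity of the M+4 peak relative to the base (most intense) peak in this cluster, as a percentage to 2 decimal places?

Term probabilities: M 0.2717, M+2 0.4185, M+4 0.2417, M+6 0.0620, M+8 0.0060. Base peak = M+2.
P(M+2) = C(4,1) × 0.722^3 × 0.278^1 = 4 × 0.37636705 × 0.2780 = 0.418520 (base)
P(M+4) = C(4,2) × 0.722^2 × 0.278^2 = 6 × 0.521284 × 0.077284 = 0.241721
Relative intensity = 0.241721 / 0.418520 × 100 = 57.76

57.76%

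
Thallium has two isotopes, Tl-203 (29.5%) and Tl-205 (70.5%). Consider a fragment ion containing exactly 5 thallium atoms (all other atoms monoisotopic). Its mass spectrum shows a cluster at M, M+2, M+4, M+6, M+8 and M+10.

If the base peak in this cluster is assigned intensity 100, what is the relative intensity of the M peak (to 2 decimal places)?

Binomial terms of (0.295 + 0.705)^5: M 0.0022, M+2 0.0267, M+4 0.1276, M+6 0.3049, M+8 0.3644, M+10 0.1742 → M+8 is the base peak.
P(M+8) = C(5,4) × 0.295^1 × 0.705^4 = 5 × 0.2950 × 0.24703385 = 0.364375 (base)
P(M) = C(5,0) × 0.295^5 × 0.705^0 = 1 × 0.00223414 × 1.0000 = 0.002234
Relative intensity = 0.002234 / 0.364375 × 100 = 0.61

0.61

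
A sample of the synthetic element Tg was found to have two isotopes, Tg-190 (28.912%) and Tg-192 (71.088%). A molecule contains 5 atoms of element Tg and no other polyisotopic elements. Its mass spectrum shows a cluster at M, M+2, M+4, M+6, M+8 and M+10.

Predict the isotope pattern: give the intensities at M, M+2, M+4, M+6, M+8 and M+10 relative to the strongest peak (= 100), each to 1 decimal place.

Expanding (0.28912 + 0.71088)^5:
P(M) = 0.28912^5 = 0.002020
P(M+2) = 5 × 0.28912^4 × 0.71088^1 = 0.024836
P(M+4) = 10 × 0.28912^3 × 0.71088^2 = 0.122131
P(M+6) = 10 × 0.28912^2 × 0.71088^3 = 0.300293
P(M+8) = 5 × 0.28912^1 × 0.71088^4 = 0.369176
P(M+10) = 0.71088^5 = 0.181544
The M+8 peak is largest (0.369176); scaling to 100 gives 0.5 : 6.7 : 33.1 : 81.3 : 100.0 : 49.2.

0.5 : 6.7 : 33.1 : 81.3 : 100.0 : 49.2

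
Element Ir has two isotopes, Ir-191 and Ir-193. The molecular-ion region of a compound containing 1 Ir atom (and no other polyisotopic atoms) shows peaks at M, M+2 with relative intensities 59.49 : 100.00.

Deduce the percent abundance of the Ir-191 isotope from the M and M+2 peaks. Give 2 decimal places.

37.30%

If p is the fraction of Ir that is Ir-191, then I(M+2)/I(M) = [C(1,1)·p^0·(1−p)] / p^1 = 1·(1−p)/p = 100.00/59.49 = 1.6810
(1−p)/p = 1.6810/1 = 1.6810  ⇒  p = 1/(1 + 1.6810) = 0.3730
Ir-191: 37.30%, Ir-193: 62.70%.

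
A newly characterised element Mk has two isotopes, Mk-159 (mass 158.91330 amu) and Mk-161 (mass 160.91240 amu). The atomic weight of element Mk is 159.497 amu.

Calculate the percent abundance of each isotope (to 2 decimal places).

With x = fraction of Mk-159 (so Mk-161 is 1 − x):
158.91330·x + 160.91240·(1 − x) = 159.497
(158.91330 − 160.91240)·x = 159.497 − 160.91240
x = -1.41540 / -1.99910 = 0.70802 → 70.80% Mk-159, 29.20% Mk-161.

Mk-159: 70.80%, Mk-161: 29.20%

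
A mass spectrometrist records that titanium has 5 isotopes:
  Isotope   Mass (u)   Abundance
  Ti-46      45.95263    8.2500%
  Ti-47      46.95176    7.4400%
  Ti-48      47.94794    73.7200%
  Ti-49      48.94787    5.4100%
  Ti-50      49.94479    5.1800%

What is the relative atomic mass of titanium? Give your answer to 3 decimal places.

47.867 u

Weight each isotope mass by its fractional abundance: 0.082500 × 45.95263 + 0.074400 × 46.95176 + 0.737200 × 47.94794 + 0.054100 × 48.94787 + 0.051800 × 49.94479
= 3.791092 + 3.493211 + 35.347221 + 2.648080 + 2.587140 = 47.866744 u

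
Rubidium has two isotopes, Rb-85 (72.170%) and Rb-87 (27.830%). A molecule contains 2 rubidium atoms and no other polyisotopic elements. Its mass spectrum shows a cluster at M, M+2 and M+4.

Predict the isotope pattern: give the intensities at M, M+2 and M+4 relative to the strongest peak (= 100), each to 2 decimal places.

Expanding (0.72170 + 0.27830)^2:
P(M) = 0.72170^2 = 0.520851
P(M+2) = 2 × 0.72170^1 × 0.27830^1 = 0.401698
P(M+4) = 0.27830^2 = 0.077451
The M peak is largest (0.520851); scaling to 100 gives 100.00 : 77.12 : 14.87.

100.00 : 77.12 : 14.87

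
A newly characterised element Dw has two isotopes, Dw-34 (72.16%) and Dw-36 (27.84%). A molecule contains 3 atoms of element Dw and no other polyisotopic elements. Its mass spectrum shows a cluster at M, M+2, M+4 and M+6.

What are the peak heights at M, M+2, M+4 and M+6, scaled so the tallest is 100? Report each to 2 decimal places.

86.40 : 100.00 : 38.58 : 4.96

Each Dw atom is independently Dw-34 (p = 0.7216) or Dw-36 (q = 0.2784); the cluster is the binomial expansion (p + q)^3.
P(M) = 0.7216^3 = 0.375742
P(M+2) = 3 × 0.7216^2 × 0.2784^1 = 0.434894
P(M+4) = 3 × 0.7216^1 × 0.2784^2 = 0.167786
P(M+6) = 0.2784^3 = 0.021578
The M+2 peak is largest (0.434894); scaling to 100 gives 86.40 : 100.00 : 38.58 : 4.96.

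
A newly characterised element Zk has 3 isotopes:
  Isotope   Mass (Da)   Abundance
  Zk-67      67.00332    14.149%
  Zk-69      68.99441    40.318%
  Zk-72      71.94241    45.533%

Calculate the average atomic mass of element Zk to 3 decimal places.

Ar = Σ fᵢ·mᵢ = 0.14149 × 67.00332 + 0.40318 × 68.99441 + 0.45533 × 71.94241
= 9.480300 + 27.817166 + 32.757538 = 70.055004 Da

70.055 Da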